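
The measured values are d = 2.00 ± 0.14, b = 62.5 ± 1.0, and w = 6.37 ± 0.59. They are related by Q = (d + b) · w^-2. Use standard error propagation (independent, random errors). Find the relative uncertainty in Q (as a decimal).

0.186

Let u = d + b = 64.5. δu = √(δd² + δb²) = √(0.0196 + 1.00) = 1.01, so δu/u = 0.0157.
Q is then a monomial in u, w:
δQ/Q = √((δu/u)² + (-2·δw/w)²) = √(0.000245 + 0.0343) = 0.186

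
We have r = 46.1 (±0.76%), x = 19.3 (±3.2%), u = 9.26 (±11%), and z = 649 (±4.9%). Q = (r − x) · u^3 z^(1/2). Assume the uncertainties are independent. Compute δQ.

1.8e+05

Let w = r − x = 26.8. δw = √(δr² + δx²) = √(0.123 + 0.381) = 0.710, so δw/w = 0.0265.
Q is then a monomial in w, u, z:
δQ/Q = √((δw/w)² + (3·δu/u)² + (½·δz/z)²) = √(0.000702 + 0.109 + 0.000600) = 0.332
Q = 5.42e+05, so δQ = 0.332 × 5.42e+05 = 1.8e+05.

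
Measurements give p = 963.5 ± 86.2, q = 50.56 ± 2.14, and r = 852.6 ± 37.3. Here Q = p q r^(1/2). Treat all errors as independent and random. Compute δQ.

Relative error in a monomial: (δQ/Q)² = Σ (nᵢ · δxᵢ/xᵢ)².
  (1·δp/p)² = (1×0.0895)² = 0.00800;  (1·δq/q)² = (1×0.0423)² = 0.00179;  (½·δr/r)² = (0.5×0.0437)² = 0.000478
δQ/Q = √(0.0103) = 0.101
Q = 1.422e+06, so δQ = 0.101 × 1.422e+06 = 1.44e+05.

1.44e+05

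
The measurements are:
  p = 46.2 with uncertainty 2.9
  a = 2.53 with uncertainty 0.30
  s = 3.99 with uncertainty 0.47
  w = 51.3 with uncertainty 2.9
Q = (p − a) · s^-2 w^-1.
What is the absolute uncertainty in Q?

0.0134

Let u = p − a = 43.7. δu = √(δp² + δa²) = √(8.41 + 0.0900) = 2.92, so δu/u = 0.0668.
Q is then a monomial in u, s, w:
δQ/Q = √((δu/u)² + (-2·δs/s)² + (-1·δw/w)²) = √(0.00446 + 0.0555 + 0.00320) = 0.251
Q = 0.0535, so δQ = 0.251 × 0.0535 = 0.0134.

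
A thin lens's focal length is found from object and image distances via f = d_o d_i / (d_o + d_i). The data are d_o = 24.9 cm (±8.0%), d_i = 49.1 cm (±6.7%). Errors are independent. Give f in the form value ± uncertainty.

∂f/∂d_o = (d_i/(d_o+d_i))² = 0.440;  ∂f/∂d_i = (d_o/(d_o+d_i))² = 0.113
δf = √((∂f/∂d_o · δd_o)² + (∂f/∂d_i · δd_i)²) = √(0.769 + 0.139) = 0.953 cm
f = 16.5 cm.

16.5 ± 0.953 cm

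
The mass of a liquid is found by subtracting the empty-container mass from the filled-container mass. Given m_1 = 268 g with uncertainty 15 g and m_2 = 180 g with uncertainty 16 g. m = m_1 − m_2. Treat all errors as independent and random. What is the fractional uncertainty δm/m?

Each term contributes (cᵢ δxᵢ)² to (δm)²:
  (δm_1)² = 225;  (δm_2)² = 256
δm = √(481) = 21.9 g
m = 88.0 g, so δm/m = 21.9/88.0 = 0.249.

0.249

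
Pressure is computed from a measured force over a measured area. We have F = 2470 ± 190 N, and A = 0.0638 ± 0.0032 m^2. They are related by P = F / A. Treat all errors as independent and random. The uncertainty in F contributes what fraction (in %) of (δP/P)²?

70.2%

(δP/P)² = (1·δF/F)² + (-1·δA/A)²
  F term: (1×0.0769)² = 0.00592
  A term: (-1×0.0502)² = 0.00252
Total = 0.00843. Share from F = 0.00592/0.00843 = 0.702.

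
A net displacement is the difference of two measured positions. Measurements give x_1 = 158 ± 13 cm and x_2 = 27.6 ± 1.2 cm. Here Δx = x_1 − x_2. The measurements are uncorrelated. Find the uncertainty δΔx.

13.1 cm

For a sum/difference, combine absolute errors in quadrature:
  (δx_1)² = 169;  (δx_2)² = 1.44
δΔx = √(170) = 13.1 cm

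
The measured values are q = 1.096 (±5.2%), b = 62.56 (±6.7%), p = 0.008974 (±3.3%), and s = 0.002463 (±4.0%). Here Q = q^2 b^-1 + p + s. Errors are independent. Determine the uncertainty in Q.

Let w = q^2·b^-1 = 0.01920. δw/w = √((2·δq/q)² + (-1·δb/b)²) = √(0.0108 + 0.00449) = 0.124, so δw = 0.00238.
Q = w + p + s: δQ = √(δw² + δp² + δs²) = √(5.64e-06 + 8.77e-08 + 9.71e-09) = 0.00240

0.00240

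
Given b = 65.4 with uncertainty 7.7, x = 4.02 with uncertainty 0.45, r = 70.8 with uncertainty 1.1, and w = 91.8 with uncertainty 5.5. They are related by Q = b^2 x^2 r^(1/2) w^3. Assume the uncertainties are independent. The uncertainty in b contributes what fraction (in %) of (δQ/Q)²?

(δQ/Q)² = (2·δb/b)² + (2·δx/x)² + (½·δr/r)² + (3·δw/w)²
  b term: (2×0.118)² = 0.0554
  x term: (2×0.112)² = 0.0501
  r term: (0.5×0.0155)² = 6.03e-05
  w term: (3×0.0599)² = 0.0323
Total = 0.138. Share from b = 0.0554/0.138 = 0.402.

40.2%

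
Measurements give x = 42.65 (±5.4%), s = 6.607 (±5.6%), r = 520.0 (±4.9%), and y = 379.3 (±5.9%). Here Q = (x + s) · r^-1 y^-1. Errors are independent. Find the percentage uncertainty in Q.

9.01%

Let u = x + s = 49.26. δu = √(δx² + δs²) = √(5.30 + 0.137) = 2.33, so δu/u = 0.0474.
Q is then a monomial in u, r, y:
δQ/Q = √((δu/u)² + (-1·δr/r)² + (-1·δy/y)²) = √(0.00224 + 0.00240 + 0.00348) = 0.0901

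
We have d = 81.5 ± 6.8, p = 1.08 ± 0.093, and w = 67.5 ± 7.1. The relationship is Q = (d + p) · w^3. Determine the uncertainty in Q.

8.28e+06

Let u = d + p = 82.6. δu = √(δd² + δp²) = √(46.2 + 0.00865) = 6.80, so δu/u = 0.0824.
Q is then a monomial in u, w:
δQ/Q = √((δu/u)² + (3·δw/w)²) = √(0.00678 + 0.0996) = 0.326
Q = 2.54e+07, so δQ = 0.326 × 2.54e+07 = 8.28e+06.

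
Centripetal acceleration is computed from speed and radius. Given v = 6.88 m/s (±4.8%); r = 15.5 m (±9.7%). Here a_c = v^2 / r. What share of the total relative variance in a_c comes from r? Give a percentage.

(δa_c/a_c)² = (2·δv/v)² + (-1·δr/r)²
  v term: (2×0.0480)² = 0.00922
  r term: (-1×0.0970)² = 0.00941
Total = 0.0186. Share from r = 0.00941/0.0186 = 0.505.

50.5%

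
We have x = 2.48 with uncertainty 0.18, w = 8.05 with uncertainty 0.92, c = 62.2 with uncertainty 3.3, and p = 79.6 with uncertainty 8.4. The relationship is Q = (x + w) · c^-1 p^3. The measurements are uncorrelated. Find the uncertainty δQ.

28400

Let u = x + w = 10.5. δu = √(δx² + δw²) = √(0.0324 + 0.846) = 0.937, so δu/u = 0.0890.
Q is then a monomial in u, c, p:
δQ/Q = √((δu/u)² + (-1·δc/c)² + (3·δp/p)²) = √(0.00793 + 0.00281 + 0.100) = 0.333
Q = 85400, so δQ = 0.333 × 85400 = 28400.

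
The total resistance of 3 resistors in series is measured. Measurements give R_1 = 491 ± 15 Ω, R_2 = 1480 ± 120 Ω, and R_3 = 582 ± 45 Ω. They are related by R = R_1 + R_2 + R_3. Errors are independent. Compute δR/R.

0.0505

Each term contributes (cᵢ δxᵢ)² to (δR)²:
  (δR_1)² = 225;  (δR_2)² = 14400;  (δR_3)² = 2020
δR = √(16600) = 129 Ω
R = 2550 Ω, so δR/R = 129/2550 = 0.0505.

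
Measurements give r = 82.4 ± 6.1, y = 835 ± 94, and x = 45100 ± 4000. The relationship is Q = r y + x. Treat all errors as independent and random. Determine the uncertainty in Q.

Let p = r·y = 68800. δp/p = √((1·δr/r)² + (1·δy/y)²) = √(0.00548 + 0.0127) = 0.135, so δp = 9270.
Q = p + x: δQ = √(δp² + δx²) = √(8.59e+07 + 1.6e+07) = 10100

10100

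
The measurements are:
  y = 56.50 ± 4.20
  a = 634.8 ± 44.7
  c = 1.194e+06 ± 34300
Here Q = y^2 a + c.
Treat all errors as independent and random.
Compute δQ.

3.35e+05

Let p = y^2·a = 2.026e+06. δp/p = √((2·δy/y)² + (1·δa/a)²) = √(0.0221 + 0.00496) = 0.165, so δp = 3.33e+05.
Q = p + c: δQ = √(δp² + δc²) = √(1.11e+11 + 1.18e+09) = 3.35e+05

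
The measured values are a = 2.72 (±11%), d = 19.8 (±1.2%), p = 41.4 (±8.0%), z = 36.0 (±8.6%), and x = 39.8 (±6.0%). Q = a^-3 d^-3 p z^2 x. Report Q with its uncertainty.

Relative error in a monomial: (δQ/Q)² = Σ (nᵢ · δxᵢ/xᵢ)².
  (-3·δa/a)² = (-3×0.110)² = 0.109;  (-3·δd/d)² = (-3×0.0120)² = 0.00130;  (1·δp/p)² = (1×0.0800)² = 0.00640;  (2·δz/z)² = (2×0.0860)² = 0.0296;  (1·δx/x)² = (1×0.0600)² = 0.00360
δQ/Q = √(0.150) = 0.387
Q = 13.7, so δQ = 0.387 × 13.7 = 5.29.

13.7 ± 5.29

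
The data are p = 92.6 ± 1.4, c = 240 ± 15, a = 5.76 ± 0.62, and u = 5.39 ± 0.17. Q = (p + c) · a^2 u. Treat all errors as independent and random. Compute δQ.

13200

Let w = p + c = 333. δw = √(δp² + δc²) = √(1.96 + 225) = 15.1, so δw/w = 0.0453.
Q is then a monomial in w, a, u:
δQ/Q = √((δw/w)² + (2·δa/a)² + (1·δu/u)²) = √(0.00205 + 0.0463 + 0.000995) = 0.222
Q = 59500, so δQ = 0.222 × 59500 = 13200.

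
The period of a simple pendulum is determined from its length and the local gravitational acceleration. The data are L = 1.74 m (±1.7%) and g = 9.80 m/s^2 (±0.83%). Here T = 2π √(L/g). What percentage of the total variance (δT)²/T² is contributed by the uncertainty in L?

80.8%

(δT/T)² = (½·δL/L)² + (−½·δg/g)²
  L term: (0.5×0.0170)² = 7.23e-05
  g term: (-0.5×0.00830)² = 1.72e-05
Total = 8.95e-05. Share from L = 7.23e-05/8.95e-05 = 0.808.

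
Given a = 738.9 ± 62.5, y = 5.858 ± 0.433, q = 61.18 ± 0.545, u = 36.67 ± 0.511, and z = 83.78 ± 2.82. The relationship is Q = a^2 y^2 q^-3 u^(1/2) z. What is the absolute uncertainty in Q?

Each factor contributes (exponent × relative error)² to (δQ/Q)²:
  (2·δa/a)² = (2×0.0846)² = 0.0286;  (2·δy/y)² = (2×0.0739)² = 0.0219;  (-3·δq/q)² = (-3×0.00891)² = 0.000714;  (½·δu/u)² = (0.5×0.0139)² = 4.85e-05;  (1·δz/z)² = (1×0.0337)² = 0.00113
δQ/Q = √(0.0524) = 0.229
Q = 41510, so δQ = 0.229 × 41510 = 9500.

9500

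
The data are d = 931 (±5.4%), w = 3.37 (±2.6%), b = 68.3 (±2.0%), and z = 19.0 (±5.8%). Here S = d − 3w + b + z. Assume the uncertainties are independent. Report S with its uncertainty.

Sums and differences: (δS)² = Σ (cᵢ δxᵢ)².
  (δd)² = 2530;  (3·δw)² = 0.0691;  (δb)² = 1.87;  (δz)² = 1.21
δS = √(2530) = 50.3
S = 1010.

1010 ± 50.3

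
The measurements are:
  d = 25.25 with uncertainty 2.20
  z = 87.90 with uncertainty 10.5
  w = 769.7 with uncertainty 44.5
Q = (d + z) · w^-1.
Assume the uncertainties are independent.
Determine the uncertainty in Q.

Let u = d + z = 113.2. δu = √(δd² + δz²) = √(4.84 + 110) = 10.7, so δu/u = 0.0948.
Q is then a monomial in u, w:
δQ/Q = √((δu/u)² + (-1·δw/w)²) = √(0.00899 + 0.00334) = 0.111
Q = 0.1470, so δQ = 0.111 × 0.1470 = 0.0163.

0.0163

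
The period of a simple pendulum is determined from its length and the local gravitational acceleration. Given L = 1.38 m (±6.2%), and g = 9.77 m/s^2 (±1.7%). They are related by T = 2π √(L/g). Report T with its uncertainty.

2.36 ± 0.0759 s

Products/powers → add relative errors in quadrature, weighted by exponent:
  (½·δL/L)² = (0.5×0.0620)² = 0.000961;  (−½·δg/g)² = (-0.5×0.0170)² = 7.23e-05
δT/T = √(0.00103) = 0.0321
T = 2.36 s, so δT = 0.0321 × 2.36 = 0.0759 s.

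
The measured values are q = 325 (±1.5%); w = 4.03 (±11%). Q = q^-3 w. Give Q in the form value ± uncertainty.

Each factor contributes (exponent × relative error)² to (δQ/Q)²:
  (-3·δq/q)² = (-3×0.0150)² = 0.00202;  (1·δw/w)² = (1×0.110)² = 0.0121
δQ/Q = √(0.0141) = 0.119
Q = 1.17e-07, so δQ = 0.119 × 1.17e-07 = 1.4e-08.

(1.17 ± 0.140) × 10^-7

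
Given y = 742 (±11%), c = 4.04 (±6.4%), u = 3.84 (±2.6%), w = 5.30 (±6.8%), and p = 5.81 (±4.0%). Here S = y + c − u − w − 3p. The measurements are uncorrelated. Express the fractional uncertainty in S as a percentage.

11.3%

Each term contributes (cᵢ δxᵢ)² to (δS)²:
  (δy)² = 6660;  (δc)² = 0.0669;  (δu)² = 0.00997;  (δw)² = 0.130;  (3·δp)² = 0.486
δS = √(6660) = 81.6
S = 719, so δS/S = 81.6/719 = 0.113.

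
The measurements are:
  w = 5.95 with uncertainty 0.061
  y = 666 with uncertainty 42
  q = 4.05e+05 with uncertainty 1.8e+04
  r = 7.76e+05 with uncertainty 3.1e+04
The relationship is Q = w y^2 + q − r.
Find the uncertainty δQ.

Let p = w·y^2 = 2.64e+06. δp/p = √((1·δw/w)² + (2·δy/y)²) = √(0.000105 + 0.0159) = 0.127, so δp = 3.34e+05.
Q = p + q − r: δQ = √(δp² + δq² + δr²) = √(1.12e+11 + 3.24e+08 + 9.61e+08) = 3.36e+05

3.36e+05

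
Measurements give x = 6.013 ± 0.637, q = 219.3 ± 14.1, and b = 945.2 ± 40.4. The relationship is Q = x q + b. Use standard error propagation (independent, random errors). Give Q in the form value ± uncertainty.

Let p = x·q = 1319. δp/p = √((1·δx/x)² + (1·δq/q)²) = √(0.0112 + 0.00413) = 0.124, so δp = 163.
Q = p + b: δQ = √(δp² + δb²) = √(26700 + 1630) = 168
Q = 2264.

2264 ± 168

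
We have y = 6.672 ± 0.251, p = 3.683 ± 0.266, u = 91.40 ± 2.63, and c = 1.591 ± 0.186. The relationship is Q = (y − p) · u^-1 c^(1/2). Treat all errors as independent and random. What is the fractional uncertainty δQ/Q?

Let w = y − p = 2.989. δw = √(δy² + δp²) = √(0.0630 + 0.0708) = 0.366, so δw/w = 0.122.
Q is then a monomial in w, u, c:
δQ/Q = √((δw/w)² + (-1·δu/u)² + (½·δc/c)²) = √(0.0150 + 0.000828 + 0.00342) = 0.139

0.139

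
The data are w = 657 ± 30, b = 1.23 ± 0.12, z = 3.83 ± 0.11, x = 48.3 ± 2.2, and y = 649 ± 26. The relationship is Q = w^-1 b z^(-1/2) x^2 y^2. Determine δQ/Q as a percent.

16.3%

For a monomial Q ∝ w^-1, b, z^(-1/2), x^2, y^2, fractional errors add in quadrature:
  (-1·δw/w)² = (-1×0.0457)² = 0.00209;  (1·δb/b)² = (1×0.0976)² = 0.00952;  (−½·δz/z)² = (-0.5×0.0287)² = 0.000206;  (2·δx/x)² = (2×0.0455)² = 0.00830;  (2·δy/y)² = (2×0.0401)² = 0.00642
δQ/Q = √(0.0265) = 0.163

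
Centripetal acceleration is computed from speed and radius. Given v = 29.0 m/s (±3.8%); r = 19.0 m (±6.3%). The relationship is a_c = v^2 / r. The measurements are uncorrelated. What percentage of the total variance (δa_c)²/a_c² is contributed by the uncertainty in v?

59.3%

(δa_c/a_c)² = (2·δv/v)² + (-1·δr/r)²
  v term: (2×0.0380)² = 0.00578
  r term: (-1×0.0630)² = 0.00397
Total = 0.00974. Share from v = 0.00578/0.00974 = 0.593.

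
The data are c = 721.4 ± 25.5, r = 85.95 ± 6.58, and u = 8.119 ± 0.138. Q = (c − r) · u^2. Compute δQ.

Let w = c − r = 635.4. δw = √(δc² + δr²) = √(650 + 43.3) = 26.3, so δw/w = 0.0414.
Q is then a monomial in w, u:
δQ/Q = √((δw/w)² + (2·δu/u)²) = √(0.00172 + 0.00116) = 0.0536
Q = 41890, so δQ = 0.0536 × 41890 = 2250.

2250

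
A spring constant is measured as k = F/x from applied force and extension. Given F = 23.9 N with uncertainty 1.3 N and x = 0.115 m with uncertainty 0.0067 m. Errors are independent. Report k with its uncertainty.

208 ± 16.6 N/m

Each factor contributes (exponent × relative error)² to (δk/k)²:
  (1·δF/F)² = (1×0.0544)² = 0.00296;  (-1·δx/x)² = (-1×0.0583)² = 0.00339
δk/k = √(0.00635) = 0.0797
k = 208 N/m, so δk = 0.0797 × 208 = 16.6 N/m.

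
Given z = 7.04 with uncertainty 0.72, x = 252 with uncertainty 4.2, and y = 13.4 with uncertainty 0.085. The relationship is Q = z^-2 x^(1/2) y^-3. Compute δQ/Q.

0.206

Each factor contributes (exponent × relative error)² to (δQ/Q)²:
  (-2·δz/z)² = (-2×0.102)² = 0.0418;  (½·δx/x)² = (0.5×0.0167)² = 6.94e-05;  (-3·δy/y)² = (-3×0.00634)² = 0.000362
δQ/Q = √(0.0423) = 0.206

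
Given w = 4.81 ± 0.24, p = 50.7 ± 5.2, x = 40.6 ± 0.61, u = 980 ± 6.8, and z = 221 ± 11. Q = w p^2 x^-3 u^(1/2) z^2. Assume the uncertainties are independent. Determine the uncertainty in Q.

Since Q is a product/quotient, work with relative uncertainties:
  (1·δw/w)² = (1×0.0499)² = 0.00249;  (2·δp/p)² = (2×0.103)² = 0.0421;  (-3·δx/x)² = (-3×0.0150)² = 0.00203;  (½·δu/u)² = (0.5×0.00694)² = 1.2e-05;  (2·δz/z)² = (2×0.0498)² = 0.00991
δQ/Q = √(0.0565) = 0.238
Q = 2.82e+05, so δQ = 0.238 × 2.82e+05 = 67200.

67200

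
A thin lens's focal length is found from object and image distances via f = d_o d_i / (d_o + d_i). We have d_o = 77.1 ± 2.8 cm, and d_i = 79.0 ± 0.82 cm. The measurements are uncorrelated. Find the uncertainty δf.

0.745 cm

∂f/∂d_o = (d_i/(d_o+d_i))² = 0.256;  ∂f/∂d_i = (d_o/(d_o+d_i))² = 0.244
δf = √((∂f/∂d_o · δd_o)² + (∂f/∂d_i · δd_i)²) = √(0.514 + 0.0400) = 0.745 cm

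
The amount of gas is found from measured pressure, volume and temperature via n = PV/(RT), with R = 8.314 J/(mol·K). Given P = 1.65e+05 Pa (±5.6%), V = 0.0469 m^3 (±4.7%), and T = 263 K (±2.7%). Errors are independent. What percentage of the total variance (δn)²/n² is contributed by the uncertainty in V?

36.4%

(δn/n)² = (1·δP/P)² + (1·δV/V)² + (-1·δT/T)²
  P term: (1×0.0560)² = 0.00314
  V term: (1×0.0470)² = 0.00221
  T term: (-1×0.0270)² = 0.000729
Total = 0.00607. Share from V = 0.00221/0.00607 = 0.364.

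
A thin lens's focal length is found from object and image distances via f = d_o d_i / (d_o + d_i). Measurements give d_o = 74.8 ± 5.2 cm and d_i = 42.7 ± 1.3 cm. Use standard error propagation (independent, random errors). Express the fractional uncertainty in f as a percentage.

∂f/∂d_o = (d_i/(d_o+d_i))² = 0.132;  ∂f/∂d_i = (d_o/(d_o+d_i))² = 0.405
δf = √((∂f/∂d_o · δd_o)² + (∂f/∂d_i · δd_i)²) = √(0.472 + 0.278) = 0.866 cm
f = 27.2 cm, so δf/f = 0.866/27.2 = 0.0318.

3.18%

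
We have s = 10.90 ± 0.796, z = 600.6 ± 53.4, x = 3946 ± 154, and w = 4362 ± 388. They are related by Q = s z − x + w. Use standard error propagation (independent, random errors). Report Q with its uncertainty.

Let p = s·z = 6547. δp/p = √((1·δs/s)² + (1·δz/z)²) = √(0.00533 + 0.00791) = 0.115, so δp = 753.
Q = p − x + w: δQ = √(δp² + δx² + δw²) = √(5.67e+05 + 23700 + 1.51e+05) = 861
Q = 6963.

6963 ± 861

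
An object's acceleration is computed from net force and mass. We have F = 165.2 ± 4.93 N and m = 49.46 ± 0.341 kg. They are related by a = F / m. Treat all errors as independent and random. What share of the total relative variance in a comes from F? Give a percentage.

94.9%

(δa/a)² = (1·δF/F)² + (-1·δm/m)²
  F term: (1×0.0298)² = 0.000891
  m term: (-1×0.00689)² = 4.75e-05
Total = 0.000938. Share from F = 0.000891/0.000938 = 0.949.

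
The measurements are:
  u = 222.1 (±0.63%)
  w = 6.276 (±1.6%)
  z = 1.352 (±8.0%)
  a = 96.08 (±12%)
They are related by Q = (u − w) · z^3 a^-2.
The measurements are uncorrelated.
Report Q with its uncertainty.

0.05778 ± 0.0196

Let h = u − w = 215.8. δh = √(δu² + δw²) = √(1.96 + 0.0101) = 1.40, so δh/h = 0.00650.
Q is then a monomial in h, z, a:
δQ/Q = √((δh/h)² + (3·δz/z)² + (-2·δa/a)²) = √(4.22e-05 + 0.0576 + 0.0576) = 0.339
Q = 0.05778, so δQ = 0.339 × 0.05778 = 0.0196.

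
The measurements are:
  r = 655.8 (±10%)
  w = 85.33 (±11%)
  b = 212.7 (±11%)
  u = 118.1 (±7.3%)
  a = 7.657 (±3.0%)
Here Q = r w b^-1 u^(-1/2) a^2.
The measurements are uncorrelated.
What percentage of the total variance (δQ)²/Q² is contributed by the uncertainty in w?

(δQ/Q)² = (1·δr/r)² + (1·δw/w)² + (-1·δb/b)² + (−½·δu/u)² + (2·δa/a)²
  r term: (1×0.100)² = 0.0100
  w term: (1×0.110)² = 0.0121
  b term: (-1×0.110)² = 0.0121
  u term: (-0.5×0.0730)² = 0.00133
  a term: (2×0.0300)² = 0.00360
Total = 0.0391. Share from w = 0.0121/0.0391 = 0.309.

30.9%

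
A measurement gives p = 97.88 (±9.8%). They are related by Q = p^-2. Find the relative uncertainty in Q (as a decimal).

Q is a product of powers, so relative uncertainties combine in quadrature:
  (-2·δp/p)² = (-2×0.0980)² = 0.0384
δQ/Q = √(0.0384) = 0.196

0.196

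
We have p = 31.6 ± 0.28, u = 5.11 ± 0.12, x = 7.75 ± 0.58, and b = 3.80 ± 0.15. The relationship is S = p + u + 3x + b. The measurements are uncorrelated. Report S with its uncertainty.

Absolute uncertainties add in quadrature for a linear combination:
  (δp)² = 0.0784;  (δu)² = 0.0144;  (3·δx)² = 3.03;  (δb)² = 0.0225
δS = √(3.14) = 1.77
S = 63.8.

63.8 ± 1.77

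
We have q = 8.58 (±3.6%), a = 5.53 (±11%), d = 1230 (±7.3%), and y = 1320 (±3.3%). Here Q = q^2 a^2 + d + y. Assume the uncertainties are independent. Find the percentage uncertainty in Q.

11.1%

Let p = q^2·a^2 = 2250. δp/p = √((2·δq/q)² + (2·δa/a)²) = √(0.00518 + 0.0484) = 0.231, so δp = 521.
Q = p + d + y: δQ = √(δp² + δd² + δy²) = √(2.72e+05 + 8060 + 1900) = 531
Q = 4800, so δQ/Q = 531/4800 = 0.111.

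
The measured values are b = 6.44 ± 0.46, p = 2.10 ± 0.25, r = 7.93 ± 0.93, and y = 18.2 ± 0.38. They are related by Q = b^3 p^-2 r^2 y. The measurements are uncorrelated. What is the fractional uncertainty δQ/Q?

0.398

Each factor contributes (exponent × relative error)² to (δQ/Q)²:
  (3·δb/b)² = (3×0.0714)² = 0.0459;  (-2·δp/p)² = (-2×0.119)² = 0.0567;  (2·δr/r)² = (2×0.117)² = 0.0550;  (1·δy/y)² = (1×0.0209)² = 0.000436
δQ/Q = √(0.158) = 0.398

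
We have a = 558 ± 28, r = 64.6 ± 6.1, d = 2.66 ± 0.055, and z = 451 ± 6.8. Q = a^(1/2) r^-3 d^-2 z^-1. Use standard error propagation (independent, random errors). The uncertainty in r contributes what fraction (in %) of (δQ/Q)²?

(δQ/Q)² = (½·δa/a)² + (-3·δr/r)² + (-2·δd/d)² + (-1·δz/z)²
  a term: (0.5×0.0502)² = 0.000629
  r term: (-3×0.0944)² = 0.0802
  d term: (-2×0.0207)² = 0.00171
  z term: (-1×0.0151)² = 0.000227
Total = 0.0828. Share from r = 0.0802/0.0828 = 0.969.

96.9%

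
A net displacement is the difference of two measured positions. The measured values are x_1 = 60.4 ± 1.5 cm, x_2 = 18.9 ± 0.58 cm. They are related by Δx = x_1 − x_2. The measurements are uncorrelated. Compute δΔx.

1.61 cm

Absolute uncertainties add in quadrature for a linear combination:
  (δx_1)² = 2.25;  (δx_2)² = 0.336
δΔx = √(2.59) = 1.61 cm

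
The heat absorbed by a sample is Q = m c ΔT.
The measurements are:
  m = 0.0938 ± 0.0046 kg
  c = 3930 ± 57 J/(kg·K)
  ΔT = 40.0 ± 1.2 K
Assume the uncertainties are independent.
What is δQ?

Each factor contributes (exponent × relative error)² to (δQ/Q)²:
  (1·δm/m)² = (1×0.0490)² = 0.00240;  (1·δc/c)² = (1×0.0145)² = 0.000210;  (1·δΔT/ΔT)² = (1×0.0300)² = 0.000900
δQ/Q = √(0.00352) = 0.0593
Q = 14700 J, so δQ = 0.0593 × 14700 = 874 J.

874 J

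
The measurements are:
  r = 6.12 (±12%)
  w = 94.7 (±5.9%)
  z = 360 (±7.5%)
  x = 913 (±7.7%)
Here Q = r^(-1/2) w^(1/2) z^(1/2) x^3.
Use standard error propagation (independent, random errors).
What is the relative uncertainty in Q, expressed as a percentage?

Since Q is a product/quotient, work with relative uncertainties:
  (−½·δr/r)² = (-0.5×0.120)² = 0.00360;  (½·δw/w)² = (0.5×0.0590)² = 0.000870;  (½·δz/z)² = (0.5×0.0750)² = 0.00141;  (3·δx/x)² = (3×0.0770)² = 0.0534
δQ/Q = √(0.0592) = 0.243

24.3%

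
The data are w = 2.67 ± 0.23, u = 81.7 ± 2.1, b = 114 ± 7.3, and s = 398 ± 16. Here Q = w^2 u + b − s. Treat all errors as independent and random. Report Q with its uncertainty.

298 ± 103

Let p = w^2·u = 582. δp/p = √((2·δw/w)² + (1·δu/u)²) = √(0.0297 + 0.000661) = 0.174, so δp = 101.
Q = p + b − s: δQ = √(δp² + δb² + δs²) = √(10300 + 53.3 + 256) = 103
Q = 298.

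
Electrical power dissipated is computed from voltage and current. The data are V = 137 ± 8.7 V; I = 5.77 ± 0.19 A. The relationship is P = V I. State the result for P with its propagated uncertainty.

For a monomial P ∝ V, I, fractional errors add in quadrature:
  (1·δV/V)² = (1×0.0635)² = 0.00403;  (1·δI/I)² = (1×0.0329)² = 0.00108
δP/P = √(0.00512) = 0.0715
P = 790 W, so δP = 0.0715 × 790 = 56.5 W.

790 ± 56.5 W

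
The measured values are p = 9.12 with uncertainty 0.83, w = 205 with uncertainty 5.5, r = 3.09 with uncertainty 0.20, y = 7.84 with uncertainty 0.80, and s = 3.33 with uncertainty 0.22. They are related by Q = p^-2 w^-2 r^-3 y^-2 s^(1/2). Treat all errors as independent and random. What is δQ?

9.82e-11

Since Q is a product/quotient, work with relative uncertainties:
  (-2·δp/p)² = (-2×0.0910)² = 0.0331;  (-2·δw/w)² = (-2×0.0268)² = 0.00288;  (-3·δr/r)² = (-3×0.0647)² = 0.0377;  (-2·δy/y)² = (-2×0.102)² = 0.0416;  (½·δs/s)² = (0.5×0.0661)² = 0.00109
δQ/Q = √(0.116) = 0.341
Q = 2.88e-10, so δQ = 0.341 × 2.88e-10 = 9.82e-11.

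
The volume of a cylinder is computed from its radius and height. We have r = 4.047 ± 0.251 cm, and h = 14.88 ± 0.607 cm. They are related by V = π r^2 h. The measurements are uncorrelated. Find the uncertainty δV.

Products/powers → add relative errors in quadrature, weighted by exponent:
  (2·δr/r)² = (2×0.0620)² = 0.0154;  (1·δh/h)² = (1×0.0408)² = 0.00166
δV/V = √(0.0171) = 0.131
V = 765.6 cm^3, so δV = 0.131 × 765.6 = 100.0 cm^3.

100.0 cm^3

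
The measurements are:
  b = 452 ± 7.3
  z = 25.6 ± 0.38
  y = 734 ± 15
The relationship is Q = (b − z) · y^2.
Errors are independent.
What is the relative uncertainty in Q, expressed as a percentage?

Let u = b − z = 426. δu = √(δb² + δz²) = √(53.3 + 0.144) = 7.31, so δu/u = 0.0171.
Q is then a monomial in u, y:
δQ/Q = √((δu/u)² + (2·δy/y)²) = √(0.000294 + 0.00167) = 0.0443

4.43%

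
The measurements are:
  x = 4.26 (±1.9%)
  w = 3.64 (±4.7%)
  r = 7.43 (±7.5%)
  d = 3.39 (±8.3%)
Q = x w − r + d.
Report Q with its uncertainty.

11.5 ± 1.00

Let p = x·w = 15.5. δp/p = √((1·δx/x)² + (1·δw/w)²) = √(0.000361 + 0.00221) = 0.0507, so δp = 0.786.
Q = p − r + d: δQ = √(δp² + δr² + δd²) = √(0.618 + 0.311 + 0.0792) = 1.00
Q = 11.5.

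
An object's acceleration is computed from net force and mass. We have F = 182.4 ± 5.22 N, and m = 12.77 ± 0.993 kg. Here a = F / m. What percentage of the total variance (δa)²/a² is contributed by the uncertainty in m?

(δa/a)² = (1·δF/F)² + (-1·δm/m)²
  F term: (1×0.0286)² = 0.000819
  m term: (-1×0.0778)² = 0.00605
Total = 0.00687. Share from m = 0.00605/0.00687 = 0.881.

88.1%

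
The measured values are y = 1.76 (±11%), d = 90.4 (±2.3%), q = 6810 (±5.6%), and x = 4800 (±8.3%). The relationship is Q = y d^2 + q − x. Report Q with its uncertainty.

16400 ± 1800

Let p = y·d^2 = 14400. δp/p = √((1·δy/y)² + (2·δd/d)²) = √(0.0121 + 0.00212) = 0.119, so δp = 1710.
Q = p + q − x: δQ = √(δp² + δq² + δx²) = √(2.94e+06 + 1.45e+05 + 1.59e+05) = 1800
Q = 16400.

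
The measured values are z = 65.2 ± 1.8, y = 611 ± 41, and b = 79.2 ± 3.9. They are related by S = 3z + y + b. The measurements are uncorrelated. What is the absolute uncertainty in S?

Sums and differences: (δS)² = Σ (cᵢ δxᵢ)².
  (3·δz)² = 29.2;  (δy)² = 1680;  (δb)² = 15.2
δS = √(1730) = 41.5

41.5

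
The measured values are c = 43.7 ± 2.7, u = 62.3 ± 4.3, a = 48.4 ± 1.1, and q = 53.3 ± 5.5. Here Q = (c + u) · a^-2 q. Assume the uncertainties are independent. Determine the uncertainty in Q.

0.295

Let w = c + u = 106. δw = √(δc² + δu²) = √(7.29 + 18.5) = 5.08, so δw/w = 0.0479.
Q is then a monomial in w, a, q:
δQ/Q = √((δw/w)² + (-2·δa/a)² + (1·δq/q)²) = √(0.00229 + 0.00207 + 0.0106) = 0.123
Q = 2.41, so δQ = 0.123 × 2.41 = 0.295.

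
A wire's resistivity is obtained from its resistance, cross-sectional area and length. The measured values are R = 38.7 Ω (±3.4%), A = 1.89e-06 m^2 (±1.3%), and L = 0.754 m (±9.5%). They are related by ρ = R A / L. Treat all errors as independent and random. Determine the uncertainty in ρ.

Since ρ is a product/quotient, work with relative uncertainties:
  (1·δR/R)² = (1×0.0340)² = 0.00116;  (1·δA/A)² = (1×0.0130)² = 0.000169;  (-1·δL/L)² = (-1×0.0950)² = 0.00903
δρ/ρ = √(0.0103) = 0.102
ρ = 9.7e-05 Ω·m, so δρ = 0.102 × 9.7e-05 = 9.87e-06 Ω·m.

9.87e-06 Ω·m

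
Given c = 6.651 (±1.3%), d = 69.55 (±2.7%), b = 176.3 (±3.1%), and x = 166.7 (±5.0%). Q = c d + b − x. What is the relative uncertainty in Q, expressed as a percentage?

Let p = c·d = 462.6. δp/p = √((1·δc/c)² + (1·δd/d)²) = √(0.000169 + 0.000729) = 0.0300, so δp = 13.9.
Q = p + b − x: δQ = √(δp² + δb² + δx²) = √(192 + 29.9 + 69.5) = 17.1
Q = 472.2, so δQ/Q = 17.1/472.2 = 0.0362.

3.62%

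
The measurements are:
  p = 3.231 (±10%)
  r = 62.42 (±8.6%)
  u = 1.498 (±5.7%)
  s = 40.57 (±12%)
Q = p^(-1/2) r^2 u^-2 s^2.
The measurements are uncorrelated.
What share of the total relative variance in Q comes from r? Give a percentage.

(δQ/Q)² = (−½·δp/p)² + (2·δr/r)² + (-2·δu/u)² + (2·δs/s)²
  p term: (-0.5×0.100)² = 0.00250
  r term: (2×0.0860)² = 0.0296
  u term: (-2×0.0570)² = 0.0130
  s term: (2×0.120)² = 0.0576
Total = 0.103. Share from r = 0.0296/0.103 = 0.288.

28.8%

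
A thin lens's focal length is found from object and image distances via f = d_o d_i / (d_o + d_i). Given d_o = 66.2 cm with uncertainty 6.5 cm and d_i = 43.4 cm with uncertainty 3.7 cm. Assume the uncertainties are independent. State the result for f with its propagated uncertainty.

∂f/∂d_o = (d_i/(d_o+d_i))² = 0.157;  ∂f/∂d_i = (d_o/(d_o+d_i))² = 0.365
δf = √((∂f/∂d_o · δd_o)² + (∂f/∂d_i · δd_i)²) = √(1.04 + 1.82) = 1.69 cm
f = 26.2 cm.

26.2 ± 1.69 cm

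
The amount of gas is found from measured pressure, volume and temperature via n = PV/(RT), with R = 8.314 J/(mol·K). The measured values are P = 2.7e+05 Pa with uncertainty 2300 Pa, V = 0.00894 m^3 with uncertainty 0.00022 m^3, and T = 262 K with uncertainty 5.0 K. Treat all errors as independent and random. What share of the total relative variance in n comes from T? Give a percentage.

(δn/n)² = (1·δP/P)² + (1·δV/V)² + (-1·δT/T)²
  P term: (1×0.00852)² = 7.26e-05
  V term: (1×0.0246)² = 0.000606
  T term: (-1×0.0191)² = 0.000364
Total = 0.00104. Share from T = 0.000364/0.00104 = 0.349.

34.9%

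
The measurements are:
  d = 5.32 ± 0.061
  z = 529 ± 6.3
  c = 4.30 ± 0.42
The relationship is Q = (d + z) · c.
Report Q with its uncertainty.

2300 ± 226

Let u = d + z = 534. δu = √(δd² + δz²) = √(0.00372 + 39.7) = 6.30, so δu/u = 0.0118.
Q is then a monomial in u, c:
δQ/Q = √((δu/u)² + (1·δc/c)²) = √(0.000139 + 0.00954) = 0.0984
Q = 2300, so δQ = 0.0984 × 2300 = 226.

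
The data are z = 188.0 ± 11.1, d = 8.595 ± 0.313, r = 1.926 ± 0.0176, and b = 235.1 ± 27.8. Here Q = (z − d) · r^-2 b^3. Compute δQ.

2.27e+08

Let u = z − d = 179.4. δu = √(δz² + δd²) = √(123 + 0.0980) = 11.1, so δu/u = 0.0619.
Q is then a monomial in u, r, b:
δQ/Q = √((δu/u)² + (-2·δr/r)² + (3·δb/b)²) = √(0.00383 + 0.000334 + 0.126) = 0.361
Q = 6.285e+08, so δQ = 0.361 × 6.285e+08 = 2.27e+08.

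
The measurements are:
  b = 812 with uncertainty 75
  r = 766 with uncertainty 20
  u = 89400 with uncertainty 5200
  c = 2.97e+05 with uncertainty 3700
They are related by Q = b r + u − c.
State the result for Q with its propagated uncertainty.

Let p = b·r = 6.22e+05. δp/p = √((1·δb/b)² + (1·δr/r)²) = √(0.00853 + 0.000682) = 0.0960, so δp = 59700.
Q = p + u − c: δQ = √(δp² + δu² + δc²) = √(3.56e+09 + 2.7e+07 + 1.37e+07) = 60000
Q = 4.14e+05.

(4.14 ± 0.600) × 10^5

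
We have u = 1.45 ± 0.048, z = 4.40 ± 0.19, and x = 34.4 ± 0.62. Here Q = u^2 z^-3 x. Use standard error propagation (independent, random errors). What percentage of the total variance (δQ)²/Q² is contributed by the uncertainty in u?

20.4%

(δQ/Q)² = (2·δu/u)² + (-3·δz/z)² + (1·δx/x)²
  u term: (2×0.0331)² = 0.00438
  z term: (-3×0.0432)² = 0.0168
  x term: (1×0.0180)² = 0.000325
Total = 0.0215. Share from u = 0.00438/0.0215 = 0.204.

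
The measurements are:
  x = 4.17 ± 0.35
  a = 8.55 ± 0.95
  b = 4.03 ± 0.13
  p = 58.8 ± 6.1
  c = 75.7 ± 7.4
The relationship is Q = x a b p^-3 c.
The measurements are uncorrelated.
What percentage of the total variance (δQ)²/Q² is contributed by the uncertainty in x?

5.55%

(δQ/Q)² = (1·δx/x)² + (1·δa/a)² + (1·δb/b)² + (-3·δp/p)² + (1·δc/c)²
  x term: (1×0.0839)² = 0.00704
  a term: (1×0.111)² = 0.0123
  b term: (1×0.0323)² = 0.00104
  p term: (-3×0.104)² = 0.0969
  c term: (1×0.0978)² = 0.00956
Total = 0.127. Share from x = 0.00704/0.127 = 0.0555.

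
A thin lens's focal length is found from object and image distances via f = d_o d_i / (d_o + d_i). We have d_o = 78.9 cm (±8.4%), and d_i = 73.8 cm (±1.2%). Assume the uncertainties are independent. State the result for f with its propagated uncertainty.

38.1 ± 1.57 cm

∂f/∂d_o = (d_i/(d_o+d_i))² = 0.234;  ∂f/∂d_i = (d_o/(d_o+d_i))² = 0.267
δf = √((∂f/∂d_o · δd_o)² + (∂f/∂d_i · δd_i)²) = √(2.40 + 0.0559) = 1.57 cm
f = 38.1 cm.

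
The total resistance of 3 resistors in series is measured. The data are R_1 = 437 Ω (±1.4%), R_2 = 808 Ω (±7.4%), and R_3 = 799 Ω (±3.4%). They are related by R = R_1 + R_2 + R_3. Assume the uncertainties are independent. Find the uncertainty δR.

Each term contributes (cᵢ δxᵢ)² to (δR)²:
  (δR_1)² = 37.4;  (δR_2)² = 3580;  (δR_3)² = 738
δR = √(4350) = 66.0 Ω

66.0 Ω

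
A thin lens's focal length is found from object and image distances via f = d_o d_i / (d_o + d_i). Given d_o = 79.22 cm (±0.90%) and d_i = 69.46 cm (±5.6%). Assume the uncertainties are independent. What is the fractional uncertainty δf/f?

0.0301

∂f/∂d_o = (d_i/(d_o+d_i))² = 0.218;  ∂f/∂d_i = (d_o/(d_o+d_i))² = 0.284
δf = √((∂f/∂d_o · δd_o)² + (∂f/∂d_i · δd_i)²) = √(0.0242 + 1.22) = 1.12 cm
f = 37.01 cm, so δf/f = 1.12/37.01 = 0.0301.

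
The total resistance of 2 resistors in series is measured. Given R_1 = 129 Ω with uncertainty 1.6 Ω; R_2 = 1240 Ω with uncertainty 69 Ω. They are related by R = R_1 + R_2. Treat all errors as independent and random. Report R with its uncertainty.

1370 ± 69.0 Ω

Absolute uncertainties add in quadrature for a linear combination:
  (δR_1)² = 2.56;  (δR_2)² = 4760
δR = √(4760) = 69.0 Ω
R = 1370 Ω.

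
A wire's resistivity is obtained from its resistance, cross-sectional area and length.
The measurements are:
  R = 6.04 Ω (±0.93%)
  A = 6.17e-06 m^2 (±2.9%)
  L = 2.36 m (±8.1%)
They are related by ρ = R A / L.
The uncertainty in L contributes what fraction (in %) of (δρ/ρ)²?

(δρ/ρ)² = (1·δR/R)² + (1·δA/A)² + (-1·δL/L)²
  R term: (1×0.00930)² = 8.65e-05
  A term: (1×0.0290)² = 0.000841
  L term: (-1×0.0810)² = 0.00656
Total = 0.00749. Share from L = 0.00656/0.00749 = 0.876.

87.6%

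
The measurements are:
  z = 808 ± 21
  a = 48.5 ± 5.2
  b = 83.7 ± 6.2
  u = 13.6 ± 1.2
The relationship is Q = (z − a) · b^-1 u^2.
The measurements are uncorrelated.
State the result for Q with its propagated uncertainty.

1680 ± 325

Let w = z − a = 760. δw = √(δz² + δa²) = √(441 + 27.0) = 21.6, so δw/w = 0.0285.
Q is then a monomial in w, b, u:
δQ/Q = √((δw/w)² + (-1·δb/b)² + (2·δu/u)²) = √(0.000811 + 0.00549 + 0.0311) = 0.193
Q = 1680, so δQ = 0.193 × 1680 = 325.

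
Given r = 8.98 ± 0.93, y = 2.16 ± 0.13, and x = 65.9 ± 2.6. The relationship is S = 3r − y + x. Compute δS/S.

0.0421

S is a linear combination, so absolute uncertainties add in quadrature:
  (3·δr)² = 7.78;  (δy)² = 0.0169;  (δx)² = 6.76
δS = √(14.6) = 3.82
S = 90.7, so δS/S = 3.82/90.7 = 0.0421.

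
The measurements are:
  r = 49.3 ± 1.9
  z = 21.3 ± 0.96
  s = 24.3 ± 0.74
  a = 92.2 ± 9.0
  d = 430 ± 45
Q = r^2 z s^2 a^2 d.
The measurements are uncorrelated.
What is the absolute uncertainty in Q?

Since Q is a product/quotient, work with relative uncertainties:
  (2·δr/r)² = (2×0.0385)² = 0.00594;  (1·δz/z)² = (1×0.0451)² = 0.00203;  (2·δs/s)² = (2×0.0305)² = 0.00371;  (2·δa/a)² = (2×0.0976)² = 0.0381;  (1·δd/d)² = (1×0.105)² = 0.0110
δQ/Q = √(0.0607) = 0.246
Q = 1.12e+14, so δQ = 0.246 × 1.12e+14 = 2.75e+13.

2.75e+13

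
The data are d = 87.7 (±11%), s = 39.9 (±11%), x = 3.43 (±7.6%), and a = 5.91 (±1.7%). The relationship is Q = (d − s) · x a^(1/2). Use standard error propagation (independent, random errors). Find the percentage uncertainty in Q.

23.5%

Let u = d − s = 47.8. δu = √(δd² + δs²) = √(93.1 + 19.3) = 10.6, so δu/u = 0.222.
Q is then a monomial in u, x, a:
δQ/Q = √((δu/u)² + (1·δx/x)² + (½·δa/a)²) = √(0.0492 + 0.00578 + 7.23e-05) = 0.235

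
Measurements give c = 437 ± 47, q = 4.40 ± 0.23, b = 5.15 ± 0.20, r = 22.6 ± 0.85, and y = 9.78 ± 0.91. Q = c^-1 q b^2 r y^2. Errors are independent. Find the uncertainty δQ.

137

Relative error in a monomial: (δQ/Q)² = Σ (nᵢ · δxᵢ/xᵢ)².
  (-1·δc/c)² = (-1×0.108)² = 0.0116;  (1·δq/q)² = (1×0.0523)² = 0.00273;  (2·δb/b)² = (2×0.0388)² = 0.00603;  (1·δr/r)² = (1×0.0376)² = 0.00141;  (2·δy/y)² = (2×0.0930)² = 0.0346
δQ/Q = √(0.0564) = 0.237
Q = 577, so δQ = 0.237 × 577 = 137.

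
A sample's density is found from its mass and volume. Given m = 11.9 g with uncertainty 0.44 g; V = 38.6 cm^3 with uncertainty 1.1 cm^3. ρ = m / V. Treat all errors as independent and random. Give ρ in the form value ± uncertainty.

0.308 ± 0.0144 g/cm^3

For a monomial ρ ∝ m, V^-1, fractional errors add in quadrature:
  (1·δm/m)² = (1×0.0370)² = 0.00137;  (-1·δV/V)² = (-1×0.0285)² = 0.000812
δρ/ρ = √(0.00218) = 0.0467
ρ = 0.308 g/cm^3, so δρ = 0.0467 × 0.308 = 0.0144 g/cm^3.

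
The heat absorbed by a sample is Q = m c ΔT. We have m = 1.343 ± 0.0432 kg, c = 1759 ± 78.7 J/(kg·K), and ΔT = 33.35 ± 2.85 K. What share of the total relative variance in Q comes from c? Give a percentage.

(δQ/Q)² = (1·δm/m)² + (1·δc/c)² + (1·δΔT/ΔT)²
  m term: (1×0.0322)² = 0.00103
  c term: (1×0.0447)² = 0.00200
  ΔT term: (1×0.0855)² = 0.00730
Total = 0.0103. Share from c = 0.00200/0.0103 = 0.194.

19.4%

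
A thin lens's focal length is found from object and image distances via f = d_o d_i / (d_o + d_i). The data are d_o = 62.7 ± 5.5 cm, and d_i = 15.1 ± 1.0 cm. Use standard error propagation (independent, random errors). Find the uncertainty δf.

0.682 cm

∂f/∂d_o = (d_i/(d_o+d_i))² = 0.0377;  ∂f/∂d_i = (d_o/(d_o+d_i))² = 0.649
δf = √((∂f/∂d_o · δd_o)² + (∂f/∂d_i · δd_i)²) = √(0.0429 + 0.422) = 0.682 cm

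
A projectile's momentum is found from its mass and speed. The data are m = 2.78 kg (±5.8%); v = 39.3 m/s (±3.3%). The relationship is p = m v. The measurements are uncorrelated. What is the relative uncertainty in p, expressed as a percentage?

6.67%

p is a product of powers, so relative uncertainties combine in quadrature:
  (1·δm/m)² = (1×0.0580)² = 0.00336;  (1·δv/v)² = (1×0.0330)² = 0.00109
δp/p = √(0.00445) = 0.0667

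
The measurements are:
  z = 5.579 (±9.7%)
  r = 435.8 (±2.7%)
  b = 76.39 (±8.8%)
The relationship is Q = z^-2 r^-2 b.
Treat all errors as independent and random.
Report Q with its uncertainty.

Q is a product of powers, so relative uncertainties combine in quadrature:
  (-2·δz/z)² = (-2×0.0970)² = 0.0376;  (-2·δr/r)² = (-2×0.0270)² = 0.00292;  (1·δb/b)² = (1×0.0880)² = 0.00774
δQ/Q = √(0.0483) = 0.220
Q = 1.292e-05, so δQ = 0.220 × 1.292e-05 = 2.84e-06.

(1.292 ± 0.284) × 10^-5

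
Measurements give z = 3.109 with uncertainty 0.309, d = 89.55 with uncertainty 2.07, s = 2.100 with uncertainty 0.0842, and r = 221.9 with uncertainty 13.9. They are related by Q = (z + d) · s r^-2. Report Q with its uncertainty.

Let u = z + d = 92.66. δu = √(δz² + δd²) = √(0.0955 + 4.28) = 2.09, so δu/u = 0.0226.
Q is then a monomial in u, s, r:
δQ/Q = √((δu/u)² + (1·δs/s)² + (-2·δr/r)²) = √(0.000510 + 0.00161 + 0.0157) = 0.133
Q = 0.003952, so δQ = 0.133 × 0.003952 = 0.000527.

0.003952 ± 0.000527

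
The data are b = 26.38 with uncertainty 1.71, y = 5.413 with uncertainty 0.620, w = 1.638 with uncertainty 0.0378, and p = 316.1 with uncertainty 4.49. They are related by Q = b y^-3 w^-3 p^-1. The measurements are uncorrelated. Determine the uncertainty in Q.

Since Q is a product/quotient, work with relative uncertainties:
  (1·δb/b)² = (1×0.0648)² = 0.00420;  (-3·δy/y)² = (-3×0.115)² = 0.118;  (-3·δw/w)² = (-3×0.0231)² = 0.00479;  (-1·δp/p)² = (-1×0.0142)² = 0.000202
δQ/Q = √(0.127) = 0.357
Q = 0.0001197, so δQ = 0.357 × 0.0001197 = 4.27e-05.

4.27e-05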